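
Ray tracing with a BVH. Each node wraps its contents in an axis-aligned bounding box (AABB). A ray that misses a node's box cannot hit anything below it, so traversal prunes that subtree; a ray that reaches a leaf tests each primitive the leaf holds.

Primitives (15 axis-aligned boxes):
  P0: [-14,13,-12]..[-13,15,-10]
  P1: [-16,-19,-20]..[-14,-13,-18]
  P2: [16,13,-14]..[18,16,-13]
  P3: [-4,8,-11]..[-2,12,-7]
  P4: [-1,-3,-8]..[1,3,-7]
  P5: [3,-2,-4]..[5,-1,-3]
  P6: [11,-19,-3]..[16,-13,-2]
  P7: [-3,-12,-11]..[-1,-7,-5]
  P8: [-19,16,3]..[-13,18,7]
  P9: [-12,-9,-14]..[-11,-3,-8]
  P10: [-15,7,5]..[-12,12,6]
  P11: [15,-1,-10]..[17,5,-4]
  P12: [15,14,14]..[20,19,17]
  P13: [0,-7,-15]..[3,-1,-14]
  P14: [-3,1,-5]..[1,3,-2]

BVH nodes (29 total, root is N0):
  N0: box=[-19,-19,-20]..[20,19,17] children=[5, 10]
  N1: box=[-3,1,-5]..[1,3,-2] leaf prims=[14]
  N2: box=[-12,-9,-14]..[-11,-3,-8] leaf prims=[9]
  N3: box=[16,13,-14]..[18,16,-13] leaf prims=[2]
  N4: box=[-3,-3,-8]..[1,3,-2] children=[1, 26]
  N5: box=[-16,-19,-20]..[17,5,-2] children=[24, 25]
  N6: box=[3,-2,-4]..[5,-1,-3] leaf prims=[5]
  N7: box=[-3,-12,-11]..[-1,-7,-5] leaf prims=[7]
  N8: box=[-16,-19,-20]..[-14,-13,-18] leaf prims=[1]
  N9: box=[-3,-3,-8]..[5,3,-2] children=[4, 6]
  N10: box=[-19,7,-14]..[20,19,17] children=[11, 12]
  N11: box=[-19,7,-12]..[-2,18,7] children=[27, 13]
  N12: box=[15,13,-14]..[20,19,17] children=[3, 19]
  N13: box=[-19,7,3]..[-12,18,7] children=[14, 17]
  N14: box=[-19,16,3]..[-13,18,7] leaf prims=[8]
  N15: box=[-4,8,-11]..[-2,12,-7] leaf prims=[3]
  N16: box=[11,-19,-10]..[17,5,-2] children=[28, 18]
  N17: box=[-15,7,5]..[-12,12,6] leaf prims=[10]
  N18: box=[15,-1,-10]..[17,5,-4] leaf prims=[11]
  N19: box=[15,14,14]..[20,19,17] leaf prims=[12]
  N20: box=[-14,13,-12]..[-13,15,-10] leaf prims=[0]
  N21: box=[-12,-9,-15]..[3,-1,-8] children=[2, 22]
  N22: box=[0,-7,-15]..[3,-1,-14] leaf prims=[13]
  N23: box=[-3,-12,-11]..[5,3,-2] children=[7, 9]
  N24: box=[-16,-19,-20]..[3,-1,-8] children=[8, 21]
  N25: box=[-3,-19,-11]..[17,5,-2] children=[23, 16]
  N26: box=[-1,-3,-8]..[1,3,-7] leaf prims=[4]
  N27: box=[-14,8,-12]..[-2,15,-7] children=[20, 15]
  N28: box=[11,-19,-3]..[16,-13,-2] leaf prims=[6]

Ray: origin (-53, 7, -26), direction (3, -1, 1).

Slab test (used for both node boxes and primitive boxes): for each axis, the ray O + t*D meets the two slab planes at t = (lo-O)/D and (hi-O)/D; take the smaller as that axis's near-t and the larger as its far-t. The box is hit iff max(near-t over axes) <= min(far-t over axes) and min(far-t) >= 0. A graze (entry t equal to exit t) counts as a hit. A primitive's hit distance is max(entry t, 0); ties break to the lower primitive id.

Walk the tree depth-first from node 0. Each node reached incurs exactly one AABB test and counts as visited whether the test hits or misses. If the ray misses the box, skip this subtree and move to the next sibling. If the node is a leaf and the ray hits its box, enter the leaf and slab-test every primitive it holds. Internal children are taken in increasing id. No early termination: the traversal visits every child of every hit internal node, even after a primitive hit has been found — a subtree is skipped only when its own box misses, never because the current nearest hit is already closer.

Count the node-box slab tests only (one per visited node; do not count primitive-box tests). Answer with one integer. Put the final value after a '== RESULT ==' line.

Traverse from the root:
N0 x:[34/3,73/3] y:[-12,26] z:[6,43] -> hit [34/3,73/3], descend [5, 10]
  N5 x:[37/3,70/3] y:[2,26] z:[6,24] -> hit [37/3,70/3], descend [24, 25]
    N24 x:[37/3,56/3] y:[8,26] z:[6,18] -> hit [37/3,18], descend [8, 21]
      N8 x:[37/3,13] y:[20,26] z:[6,8] -> miss, prune
      N21 x:[41/3,56/3] y:[8,16] z:[11,18] -> hit [41/3,16], descend [2, 22]
        N2 x:[41/3,14] y:[10,16] z:[12,18] -> hit [41/3,14] leaf, test {P9@t=41/3}
        N22 x:[53/3,56/3] y:[8,14] z:[11,12] -> miss, prune
    N25 x:[50/3,70/3] y:[2,26] z:[15,24] -> hit [50/3,70/3], descend [16, 23]
      N16 x:[64/3,70/3] y:[2,26] z:[16,24] -> hit [64/3,70/3], descend [18, 28]
        N18 x:[68/3,70/3] y:[2,8] z:[16,22] -> miss, prune
        N28 x:[64/3,23] y:[20,26] z:[23,24] -> hit [23,23] leaf, test {P6@t=23}
      N23 x:[50/3,58/3] y:[4,19] z:[15,24] -> hit [50/3,19], descend [7, 9]
        N7 x:[50/3,52/3] y:[14,19] z:[15,21] -> hit [50/3,52/3] leaf, test {P7@t=50/3}
        N9 x:[50/3,58/3] y:[4,10] z:[18,24] -> miss, prune
  N10 x:[34/3,73/3] y:[-12,0] z:[12,43] -> miss, prune

Visited [0, 5, 24, 8, 21, 2, 22, 25, 16, 18, 28, 23, 7, 9, 10]. Tests: 15 box, 3 leaf. Nearest: P9.

== RESULT ==
15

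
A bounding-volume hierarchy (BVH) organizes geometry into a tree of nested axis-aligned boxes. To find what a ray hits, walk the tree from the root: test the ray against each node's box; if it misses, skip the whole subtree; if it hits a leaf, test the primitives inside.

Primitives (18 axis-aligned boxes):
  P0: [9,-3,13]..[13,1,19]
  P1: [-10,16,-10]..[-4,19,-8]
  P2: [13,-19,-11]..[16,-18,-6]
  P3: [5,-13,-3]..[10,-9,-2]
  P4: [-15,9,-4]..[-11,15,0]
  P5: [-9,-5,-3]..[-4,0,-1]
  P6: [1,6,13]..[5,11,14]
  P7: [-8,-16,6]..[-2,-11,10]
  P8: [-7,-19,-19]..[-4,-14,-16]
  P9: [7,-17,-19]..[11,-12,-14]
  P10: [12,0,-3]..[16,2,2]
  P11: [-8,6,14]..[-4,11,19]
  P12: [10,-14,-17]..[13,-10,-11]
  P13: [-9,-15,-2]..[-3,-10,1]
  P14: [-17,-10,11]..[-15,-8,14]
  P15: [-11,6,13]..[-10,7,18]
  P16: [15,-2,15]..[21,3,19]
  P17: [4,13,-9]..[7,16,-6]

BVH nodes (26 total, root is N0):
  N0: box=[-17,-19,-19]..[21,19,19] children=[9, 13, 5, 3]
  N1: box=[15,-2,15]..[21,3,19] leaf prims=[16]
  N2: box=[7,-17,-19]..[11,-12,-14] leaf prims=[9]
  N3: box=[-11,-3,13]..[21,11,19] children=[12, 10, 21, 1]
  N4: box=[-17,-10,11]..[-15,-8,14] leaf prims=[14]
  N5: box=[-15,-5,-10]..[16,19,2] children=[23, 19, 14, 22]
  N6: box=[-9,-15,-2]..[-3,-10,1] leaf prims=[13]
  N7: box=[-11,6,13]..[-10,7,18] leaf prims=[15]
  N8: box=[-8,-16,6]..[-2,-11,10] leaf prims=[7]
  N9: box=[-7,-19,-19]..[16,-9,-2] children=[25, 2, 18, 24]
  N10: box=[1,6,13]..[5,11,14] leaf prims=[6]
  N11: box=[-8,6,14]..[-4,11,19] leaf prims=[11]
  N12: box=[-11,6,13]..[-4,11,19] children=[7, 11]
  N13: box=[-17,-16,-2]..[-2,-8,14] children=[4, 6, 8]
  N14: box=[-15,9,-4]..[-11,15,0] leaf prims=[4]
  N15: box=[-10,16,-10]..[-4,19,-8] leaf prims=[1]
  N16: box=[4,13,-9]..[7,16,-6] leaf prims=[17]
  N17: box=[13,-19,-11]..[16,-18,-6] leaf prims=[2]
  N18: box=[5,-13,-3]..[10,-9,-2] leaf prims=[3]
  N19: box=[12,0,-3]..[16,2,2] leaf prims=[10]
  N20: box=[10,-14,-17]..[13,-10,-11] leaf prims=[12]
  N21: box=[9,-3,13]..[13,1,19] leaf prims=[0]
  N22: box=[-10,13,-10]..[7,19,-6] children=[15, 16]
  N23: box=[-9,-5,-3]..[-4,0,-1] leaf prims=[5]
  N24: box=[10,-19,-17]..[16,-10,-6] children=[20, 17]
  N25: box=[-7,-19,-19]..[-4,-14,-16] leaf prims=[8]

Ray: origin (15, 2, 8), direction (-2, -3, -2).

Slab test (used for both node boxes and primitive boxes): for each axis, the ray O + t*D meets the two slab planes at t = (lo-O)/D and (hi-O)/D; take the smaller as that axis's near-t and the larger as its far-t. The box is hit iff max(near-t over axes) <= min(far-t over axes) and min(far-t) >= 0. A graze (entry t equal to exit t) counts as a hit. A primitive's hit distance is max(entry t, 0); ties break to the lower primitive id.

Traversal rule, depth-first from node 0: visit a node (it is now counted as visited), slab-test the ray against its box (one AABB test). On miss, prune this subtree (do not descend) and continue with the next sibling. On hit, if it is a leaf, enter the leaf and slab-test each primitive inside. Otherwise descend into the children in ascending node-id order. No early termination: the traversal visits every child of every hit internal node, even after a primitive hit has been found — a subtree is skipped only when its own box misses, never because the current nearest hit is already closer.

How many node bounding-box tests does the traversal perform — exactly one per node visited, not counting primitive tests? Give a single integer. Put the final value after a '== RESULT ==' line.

Trace the traversal:
N0 x:[-3,16] y:[-17/3,7] z:[-11/2,27/2] -> hit [-3,7], descend [3, 5, 9, 13]
  N3 x:[-3,13] y:[-3,5/3] z:[-11/2,-5/2] -> miss, prune
  N5 x:[-1/2,15] y:[-17/3,7/3] z:[3,9] -> miss, prune
  N9 x:[-1/2,11] y:[11/3,7] z:[5,27/2] -> hit [5,7], descend [2, 18, 24, 25]
    N2 x:[2,4] y:[14/3,19/3] z:[11,27/2] -> miss, prune
    N18 x:[5/2,5] y:[11/3,5] z:[5,11/2] -> hit [5,5] leaf, test {P3@t=5}
    N24 x:[-1/2,5/2] y:[4,7] z:[7,25/2] -> miss, prune
    N25 x:[19/2,11] y:[16/3,7] z:[12,27/2] -> miss, prune
  N13 x:[17/2,16] y:[10/3,6] z:[-3,5] -> miss, prune

order=[0, 3, 5, 9, 2, 18, 24, 25, 13]  |boxes|=9  |leaves|=1  hit=P3

== RESULT ==
9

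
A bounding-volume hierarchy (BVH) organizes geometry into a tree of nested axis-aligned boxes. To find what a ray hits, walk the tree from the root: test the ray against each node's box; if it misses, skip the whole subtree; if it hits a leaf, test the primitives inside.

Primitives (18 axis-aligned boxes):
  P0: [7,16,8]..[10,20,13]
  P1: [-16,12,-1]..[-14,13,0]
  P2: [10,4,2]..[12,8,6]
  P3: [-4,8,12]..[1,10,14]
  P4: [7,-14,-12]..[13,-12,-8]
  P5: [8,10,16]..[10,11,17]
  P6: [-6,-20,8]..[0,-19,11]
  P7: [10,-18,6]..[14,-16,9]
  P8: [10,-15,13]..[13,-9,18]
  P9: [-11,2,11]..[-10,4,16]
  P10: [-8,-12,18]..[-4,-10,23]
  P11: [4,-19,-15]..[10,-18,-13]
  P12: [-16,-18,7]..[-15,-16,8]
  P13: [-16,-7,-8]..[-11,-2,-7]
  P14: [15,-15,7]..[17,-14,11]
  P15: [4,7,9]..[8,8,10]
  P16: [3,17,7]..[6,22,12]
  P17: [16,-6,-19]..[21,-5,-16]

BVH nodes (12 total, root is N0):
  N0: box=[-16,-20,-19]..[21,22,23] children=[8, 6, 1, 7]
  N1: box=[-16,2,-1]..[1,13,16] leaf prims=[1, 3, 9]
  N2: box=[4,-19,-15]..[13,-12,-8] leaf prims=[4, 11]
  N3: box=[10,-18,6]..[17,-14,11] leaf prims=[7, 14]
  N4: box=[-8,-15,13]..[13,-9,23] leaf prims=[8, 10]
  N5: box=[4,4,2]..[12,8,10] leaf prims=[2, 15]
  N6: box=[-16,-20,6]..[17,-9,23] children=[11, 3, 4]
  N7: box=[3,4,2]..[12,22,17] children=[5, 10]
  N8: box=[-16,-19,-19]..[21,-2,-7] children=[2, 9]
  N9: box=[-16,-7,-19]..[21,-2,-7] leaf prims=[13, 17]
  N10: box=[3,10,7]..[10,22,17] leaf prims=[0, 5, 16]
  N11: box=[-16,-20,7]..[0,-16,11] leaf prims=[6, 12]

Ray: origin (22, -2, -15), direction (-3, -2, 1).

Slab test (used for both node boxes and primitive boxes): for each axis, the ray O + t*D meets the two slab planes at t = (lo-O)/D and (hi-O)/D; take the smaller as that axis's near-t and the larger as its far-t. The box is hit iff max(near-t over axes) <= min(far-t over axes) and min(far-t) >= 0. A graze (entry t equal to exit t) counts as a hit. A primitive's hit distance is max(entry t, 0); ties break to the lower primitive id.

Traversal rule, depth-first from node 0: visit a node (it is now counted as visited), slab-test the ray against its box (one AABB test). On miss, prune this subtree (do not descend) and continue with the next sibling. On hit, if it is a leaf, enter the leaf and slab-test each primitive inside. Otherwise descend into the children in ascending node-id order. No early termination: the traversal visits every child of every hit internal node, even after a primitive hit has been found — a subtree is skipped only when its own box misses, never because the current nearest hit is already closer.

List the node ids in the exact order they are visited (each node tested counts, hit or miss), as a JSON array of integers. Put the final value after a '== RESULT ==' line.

Trace the traversal:
N0 x:[1/3,38/3] y:[-12,9] z:[-4,38] -> hit [1/3,9], descend [1, 6, 7, 8]
  N1 x:[7,38/3] y:[-15/2,-2] z:[14,31] -> miss, prune
  N6 x:[5/3,38/3] y:[7/2,9] z:[21,38] -> miss, prune
  N7 x:[10/3,19/3] y:[-12,-3] z:[17,32] -> miss, prune
  N8 x:[1/3,38/3] y:[0,17/2] z:[-4,8] -> hit [1/3,8], descend [2, 9]
    N2 x:[3,6] y:[5,17/2] z:[0,7] -> hit [5,6] leaf, test {P4@t=5, P11(miss)}
    N9 x:[1/3,38/3] y:[0,5/2] z:[-4,8] -> hit [1/3,5/2] leaf, test {P13(miss), P17(miss)}

Summary -> nodes [0, 1, 6, 7, 8, 2, 9]; box-tests=7; leaf-entries=2; first=P4

== RESULT ==
[0, 1, 6, 7, 8, 2, 9]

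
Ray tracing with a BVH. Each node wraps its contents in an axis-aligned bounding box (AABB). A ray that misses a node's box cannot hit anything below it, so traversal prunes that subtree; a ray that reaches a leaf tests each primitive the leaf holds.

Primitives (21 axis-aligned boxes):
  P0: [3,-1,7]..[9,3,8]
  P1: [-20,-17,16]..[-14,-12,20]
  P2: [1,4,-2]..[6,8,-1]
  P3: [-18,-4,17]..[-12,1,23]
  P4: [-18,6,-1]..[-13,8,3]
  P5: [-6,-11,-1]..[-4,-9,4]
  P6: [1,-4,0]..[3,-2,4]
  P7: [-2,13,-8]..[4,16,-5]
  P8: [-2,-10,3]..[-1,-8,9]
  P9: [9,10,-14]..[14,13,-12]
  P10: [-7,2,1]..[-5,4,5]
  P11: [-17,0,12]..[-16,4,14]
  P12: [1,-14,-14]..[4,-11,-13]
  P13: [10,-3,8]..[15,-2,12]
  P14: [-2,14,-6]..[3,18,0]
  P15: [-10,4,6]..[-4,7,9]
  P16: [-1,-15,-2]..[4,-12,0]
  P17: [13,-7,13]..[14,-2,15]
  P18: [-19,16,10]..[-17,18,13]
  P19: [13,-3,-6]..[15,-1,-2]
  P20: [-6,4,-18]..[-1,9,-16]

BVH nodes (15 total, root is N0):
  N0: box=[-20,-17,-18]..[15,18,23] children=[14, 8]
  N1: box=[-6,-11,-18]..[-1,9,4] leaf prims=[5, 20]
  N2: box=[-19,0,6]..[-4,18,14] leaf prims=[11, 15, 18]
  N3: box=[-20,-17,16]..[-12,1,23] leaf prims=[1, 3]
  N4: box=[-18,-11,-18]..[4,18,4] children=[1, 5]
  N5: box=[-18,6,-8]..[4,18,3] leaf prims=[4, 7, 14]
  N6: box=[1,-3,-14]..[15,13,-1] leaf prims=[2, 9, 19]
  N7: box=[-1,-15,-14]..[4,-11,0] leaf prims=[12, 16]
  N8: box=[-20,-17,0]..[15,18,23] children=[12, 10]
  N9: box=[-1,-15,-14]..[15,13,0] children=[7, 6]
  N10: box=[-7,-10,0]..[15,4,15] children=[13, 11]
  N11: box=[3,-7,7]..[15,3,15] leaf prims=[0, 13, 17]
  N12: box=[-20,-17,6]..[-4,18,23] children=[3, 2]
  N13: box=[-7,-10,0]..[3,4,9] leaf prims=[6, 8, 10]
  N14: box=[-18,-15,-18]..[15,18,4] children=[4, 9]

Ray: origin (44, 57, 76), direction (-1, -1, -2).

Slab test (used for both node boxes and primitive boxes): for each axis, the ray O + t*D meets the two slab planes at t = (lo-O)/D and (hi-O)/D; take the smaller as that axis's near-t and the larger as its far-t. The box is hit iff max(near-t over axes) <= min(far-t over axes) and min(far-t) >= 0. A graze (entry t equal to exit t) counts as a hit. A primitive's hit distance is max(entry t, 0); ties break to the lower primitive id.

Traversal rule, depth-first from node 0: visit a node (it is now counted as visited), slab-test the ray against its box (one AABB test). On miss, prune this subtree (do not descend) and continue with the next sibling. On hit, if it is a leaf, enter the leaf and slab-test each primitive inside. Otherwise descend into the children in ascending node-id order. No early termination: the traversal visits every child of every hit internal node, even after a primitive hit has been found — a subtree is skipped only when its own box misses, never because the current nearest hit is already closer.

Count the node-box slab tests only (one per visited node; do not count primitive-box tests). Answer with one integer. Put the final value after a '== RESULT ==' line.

Traverse from the root:
N0 x:[29,64] y:[39,74] z:[53/2,47] -> hit [39,47], descend [8, 14]
  N8 x:[29,64] y:[39,74] z:[53/2,38] -> miss, prune
  N14 x:[29,62] y:[39,72] z:[36,47] -> hit [39,47], descend [4, 9]
    N4 x:[40,62] y:[39,68] z:[36,47] -> hit [40,47], descend [1, 5]
      N1 x:[45,50] y:[48,68] z:[36,47] -> miss, prune
      N5 x:[40,62] y:[39,51] z:[73/2,42] -> hit [40,42] leaf, test {P4(miss), P7@t=41, P14@t=41}
    N9 x:[29,45] y:[44,72] z:[38,45] -> hit [44,45], descend [6, 7]
      N6 x:[29,43] y:[44,60] z:[77/2,45] -> miss, prune
      N7 x:[40,45] y:[68,72] z:[38,45] -> miss, prune

order=[0, 8, 14, 4, 1, 5, 9, 6, 7]  |boxes|=9  |leaves|=1  hit=P7

== RESULT ==
9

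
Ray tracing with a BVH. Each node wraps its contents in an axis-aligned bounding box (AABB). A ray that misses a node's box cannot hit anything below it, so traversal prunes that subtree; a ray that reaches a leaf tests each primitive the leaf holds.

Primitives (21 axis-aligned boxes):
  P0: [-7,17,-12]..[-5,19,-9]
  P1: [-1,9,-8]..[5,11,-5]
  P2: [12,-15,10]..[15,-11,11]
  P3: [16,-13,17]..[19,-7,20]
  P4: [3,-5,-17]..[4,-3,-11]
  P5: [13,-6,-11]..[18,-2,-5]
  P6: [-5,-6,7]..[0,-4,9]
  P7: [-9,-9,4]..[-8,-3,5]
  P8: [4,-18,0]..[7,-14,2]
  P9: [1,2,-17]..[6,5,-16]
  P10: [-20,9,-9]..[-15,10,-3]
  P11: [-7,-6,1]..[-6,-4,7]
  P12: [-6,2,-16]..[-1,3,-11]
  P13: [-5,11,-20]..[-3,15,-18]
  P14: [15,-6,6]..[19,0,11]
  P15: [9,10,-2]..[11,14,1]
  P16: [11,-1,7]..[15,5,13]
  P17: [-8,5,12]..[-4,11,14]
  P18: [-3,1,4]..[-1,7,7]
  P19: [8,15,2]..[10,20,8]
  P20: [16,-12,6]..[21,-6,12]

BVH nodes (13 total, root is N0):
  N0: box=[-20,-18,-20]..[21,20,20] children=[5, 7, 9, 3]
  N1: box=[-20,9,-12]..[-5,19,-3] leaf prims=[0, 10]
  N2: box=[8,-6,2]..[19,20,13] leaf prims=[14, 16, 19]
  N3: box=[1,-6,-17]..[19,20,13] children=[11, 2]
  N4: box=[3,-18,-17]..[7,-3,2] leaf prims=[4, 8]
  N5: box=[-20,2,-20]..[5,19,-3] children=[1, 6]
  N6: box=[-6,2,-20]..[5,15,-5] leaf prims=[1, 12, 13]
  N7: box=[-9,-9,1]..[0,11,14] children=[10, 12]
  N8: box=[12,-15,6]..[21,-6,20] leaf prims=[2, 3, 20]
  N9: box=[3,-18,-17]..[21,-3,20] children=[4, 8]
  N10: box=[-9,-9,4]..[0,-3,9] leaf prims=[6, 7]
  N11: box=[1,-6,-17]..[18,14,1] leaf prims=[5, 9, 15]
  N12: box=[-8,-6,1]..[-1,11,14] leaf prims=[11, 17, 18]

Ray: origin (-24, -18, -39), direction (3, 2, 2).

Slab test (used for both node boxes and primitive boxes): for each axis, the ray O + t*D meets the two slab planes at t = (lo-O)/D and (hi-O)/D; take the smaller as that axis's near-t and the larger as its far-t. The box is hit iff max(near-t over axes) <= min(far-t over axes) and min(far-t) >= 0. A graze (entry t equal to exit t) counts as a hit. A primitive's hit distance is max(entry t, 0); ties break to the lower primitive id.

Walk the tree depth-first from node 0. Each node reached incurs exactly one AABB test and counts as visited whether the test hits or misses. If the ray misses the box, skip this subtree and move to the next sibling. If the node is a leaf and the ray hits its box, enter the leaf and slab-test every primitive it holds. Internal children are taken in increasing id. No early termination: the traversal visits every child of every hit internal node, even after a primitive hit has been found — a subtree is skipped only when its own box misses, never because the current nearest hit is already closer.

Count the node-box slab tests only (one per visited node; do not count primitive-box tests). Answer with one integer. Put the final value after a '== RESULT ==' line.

Trace the traversal:
N0 x:[4/3,15] y:[0,19] z:[19/2,59/2] -> hit [19/2,15], descend [3, 5, 7, 9]
  N3 x:[25/3,43/3] y:[6,19] z:[11,26] -> hit [11,43/3], descend [2, 11]
    N2 x:[32/3,43/3] y:[6,19] z:[41/2,26] -> miss, prune
    N11 x:[25/3,14] y:[6,16] z:[11,20] -> hit [11,14] leaf, test {P5(miss), P9(miss), P15(miss)}
  N5 x:[4/3,29/3] y:[10,37/2] z:[19/2,18] -> miss, prune
  N7 x:[5,8] y:[9/2,29/2] z:[20,53/2] -> miss, prune
  N9 x:[9,15] y:[0,15/2] z:[11,59/2] -> miss, prune

Visited [0, 3, 2, 11, 5, 7, 9]. Tests: 7 box, 1 leaf. Nearest: miss.

== RESULT ==
7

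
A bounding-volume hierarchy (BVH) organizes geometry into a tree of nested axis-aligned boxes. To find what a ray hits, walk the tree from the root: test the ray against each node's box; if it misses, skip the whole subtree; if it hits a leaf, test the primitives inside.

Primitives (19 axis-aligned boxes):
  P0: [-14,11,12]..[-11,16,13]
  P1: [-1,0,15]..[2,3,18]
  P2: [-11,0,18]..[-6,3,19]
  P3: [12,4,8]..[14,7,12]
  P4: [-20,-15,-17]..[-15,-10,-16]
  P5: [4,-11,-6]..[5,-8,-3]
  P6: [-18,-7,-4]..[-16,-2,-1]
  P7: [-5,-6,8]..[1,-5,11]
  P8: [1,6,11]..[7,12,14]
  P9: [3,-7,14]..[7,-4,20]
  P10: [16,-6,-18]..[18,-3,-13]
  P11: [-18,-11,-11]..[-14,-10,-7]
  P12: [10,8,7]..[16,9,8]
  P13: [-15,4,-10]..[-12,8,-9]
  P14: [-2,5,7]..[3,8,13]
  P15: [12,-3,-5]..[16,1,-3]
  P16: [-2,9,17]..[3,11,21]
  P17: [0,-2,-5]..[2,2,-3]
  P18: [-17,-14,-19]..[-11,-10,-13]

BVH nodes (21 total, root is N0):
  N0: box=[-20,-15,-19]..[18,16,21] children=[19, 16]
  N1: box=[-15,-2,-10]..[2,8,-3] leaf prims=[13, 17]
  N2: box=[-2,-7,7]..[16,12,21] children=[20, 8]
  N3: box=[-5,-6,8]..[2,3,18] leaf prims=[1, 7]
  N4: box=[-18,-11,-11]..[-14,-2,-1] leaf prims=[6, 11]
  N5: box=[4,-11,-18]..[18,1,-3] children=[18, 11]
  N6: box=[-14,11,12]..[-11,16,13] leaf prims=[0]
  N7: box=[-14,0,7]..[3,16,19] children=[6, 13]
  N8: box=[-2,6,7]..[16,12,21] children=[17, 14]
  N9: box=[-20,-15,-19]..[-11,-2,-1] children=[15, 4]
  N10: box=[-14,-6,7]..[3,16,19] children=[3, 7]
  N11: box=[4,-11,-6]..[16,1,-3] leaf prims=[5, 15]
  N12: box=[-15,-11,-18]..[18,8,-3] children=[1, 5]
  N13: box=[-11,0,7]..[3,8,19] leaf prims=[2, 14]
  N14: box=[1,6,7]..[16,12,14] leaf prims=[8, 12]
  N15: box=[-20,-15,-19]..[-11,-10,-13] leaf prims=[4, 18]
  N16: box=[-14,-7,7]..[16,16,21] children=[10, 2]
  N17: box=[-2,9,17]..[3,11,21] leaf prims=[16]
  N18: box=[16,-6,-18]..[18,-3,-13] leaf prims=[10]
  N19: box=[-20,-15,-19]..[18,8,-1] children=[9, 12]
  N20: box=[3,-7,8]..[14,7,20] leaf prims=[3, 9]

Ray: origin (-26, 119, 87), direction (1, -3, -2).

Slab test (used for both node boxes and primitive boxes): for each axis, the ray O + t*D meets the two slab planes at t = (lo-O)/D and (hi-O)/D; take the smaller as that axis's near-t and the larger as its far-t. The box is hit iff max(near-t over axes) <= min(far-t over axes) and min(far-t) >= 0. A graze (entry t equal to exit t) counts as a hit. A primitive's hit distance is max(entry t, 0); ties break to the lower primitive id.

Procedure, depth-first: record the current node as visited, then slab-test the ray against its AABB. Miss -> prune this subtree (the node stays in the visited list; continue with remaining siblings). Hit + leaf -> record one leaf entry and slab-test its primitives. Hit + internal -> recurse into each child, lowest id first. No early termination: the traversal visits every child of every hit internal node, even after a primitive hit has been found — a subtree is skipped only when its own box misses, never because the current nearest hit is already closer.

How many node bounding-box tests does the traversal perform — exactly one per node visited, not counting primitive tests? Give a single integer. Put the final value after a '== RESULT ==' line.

Walk:
N0 x:[6,44] y:[103/3,134/3] z:[33,53] -> hit [103/3,44], descend [16, 19]
  N16 x:[12,42] y:[103/3,42] z:[33,40] -> hit [103/3,40], descend [2, 10]
    N2 x:[24,42] y:[107/3,42] z:[33,40] -> hit [107/3,40], descend [8, 20]
      N8 x:[24,42] y:[107/3,113/3] z:[33,40] -> hit [107/3,113/3], descend [14, 17]
        N14 x:[27,42] y:[107/3,113/3] z:[73/2,40] -> hit [73/2,113/3] leaf, test {P8(miss), P12(miss)}
        N17 x:[24,29] y:[36,110/3] z:[33,35] -> miss, prune
      N20 x:[29,40] y:[112/3,42] z:[67/2,79/2] -> hit [112/3,79/2] leaf, test {P3@t=38, P9(miss)}
    N10 x:[12,29] y:[103/3,125/3] z:[34,40] -> miss, prune
  N19 x:[6,44] y:[37,134/3] z:[44,53] -> hit [44,44], descend [9, 12]
    N9 x:[6,15] y:[121/3,134/3] z:[44,53] -> miss, prune
    N12 x:[11,44] y:[37,130/3] z:[45,105/2] -> miss, prune

order=[0, 16, 2, 8, 14, 17, 20, 10, 19, 9, 12]  |boxes|=11  |leaves|=2  hit=P3

== RESULT ==
11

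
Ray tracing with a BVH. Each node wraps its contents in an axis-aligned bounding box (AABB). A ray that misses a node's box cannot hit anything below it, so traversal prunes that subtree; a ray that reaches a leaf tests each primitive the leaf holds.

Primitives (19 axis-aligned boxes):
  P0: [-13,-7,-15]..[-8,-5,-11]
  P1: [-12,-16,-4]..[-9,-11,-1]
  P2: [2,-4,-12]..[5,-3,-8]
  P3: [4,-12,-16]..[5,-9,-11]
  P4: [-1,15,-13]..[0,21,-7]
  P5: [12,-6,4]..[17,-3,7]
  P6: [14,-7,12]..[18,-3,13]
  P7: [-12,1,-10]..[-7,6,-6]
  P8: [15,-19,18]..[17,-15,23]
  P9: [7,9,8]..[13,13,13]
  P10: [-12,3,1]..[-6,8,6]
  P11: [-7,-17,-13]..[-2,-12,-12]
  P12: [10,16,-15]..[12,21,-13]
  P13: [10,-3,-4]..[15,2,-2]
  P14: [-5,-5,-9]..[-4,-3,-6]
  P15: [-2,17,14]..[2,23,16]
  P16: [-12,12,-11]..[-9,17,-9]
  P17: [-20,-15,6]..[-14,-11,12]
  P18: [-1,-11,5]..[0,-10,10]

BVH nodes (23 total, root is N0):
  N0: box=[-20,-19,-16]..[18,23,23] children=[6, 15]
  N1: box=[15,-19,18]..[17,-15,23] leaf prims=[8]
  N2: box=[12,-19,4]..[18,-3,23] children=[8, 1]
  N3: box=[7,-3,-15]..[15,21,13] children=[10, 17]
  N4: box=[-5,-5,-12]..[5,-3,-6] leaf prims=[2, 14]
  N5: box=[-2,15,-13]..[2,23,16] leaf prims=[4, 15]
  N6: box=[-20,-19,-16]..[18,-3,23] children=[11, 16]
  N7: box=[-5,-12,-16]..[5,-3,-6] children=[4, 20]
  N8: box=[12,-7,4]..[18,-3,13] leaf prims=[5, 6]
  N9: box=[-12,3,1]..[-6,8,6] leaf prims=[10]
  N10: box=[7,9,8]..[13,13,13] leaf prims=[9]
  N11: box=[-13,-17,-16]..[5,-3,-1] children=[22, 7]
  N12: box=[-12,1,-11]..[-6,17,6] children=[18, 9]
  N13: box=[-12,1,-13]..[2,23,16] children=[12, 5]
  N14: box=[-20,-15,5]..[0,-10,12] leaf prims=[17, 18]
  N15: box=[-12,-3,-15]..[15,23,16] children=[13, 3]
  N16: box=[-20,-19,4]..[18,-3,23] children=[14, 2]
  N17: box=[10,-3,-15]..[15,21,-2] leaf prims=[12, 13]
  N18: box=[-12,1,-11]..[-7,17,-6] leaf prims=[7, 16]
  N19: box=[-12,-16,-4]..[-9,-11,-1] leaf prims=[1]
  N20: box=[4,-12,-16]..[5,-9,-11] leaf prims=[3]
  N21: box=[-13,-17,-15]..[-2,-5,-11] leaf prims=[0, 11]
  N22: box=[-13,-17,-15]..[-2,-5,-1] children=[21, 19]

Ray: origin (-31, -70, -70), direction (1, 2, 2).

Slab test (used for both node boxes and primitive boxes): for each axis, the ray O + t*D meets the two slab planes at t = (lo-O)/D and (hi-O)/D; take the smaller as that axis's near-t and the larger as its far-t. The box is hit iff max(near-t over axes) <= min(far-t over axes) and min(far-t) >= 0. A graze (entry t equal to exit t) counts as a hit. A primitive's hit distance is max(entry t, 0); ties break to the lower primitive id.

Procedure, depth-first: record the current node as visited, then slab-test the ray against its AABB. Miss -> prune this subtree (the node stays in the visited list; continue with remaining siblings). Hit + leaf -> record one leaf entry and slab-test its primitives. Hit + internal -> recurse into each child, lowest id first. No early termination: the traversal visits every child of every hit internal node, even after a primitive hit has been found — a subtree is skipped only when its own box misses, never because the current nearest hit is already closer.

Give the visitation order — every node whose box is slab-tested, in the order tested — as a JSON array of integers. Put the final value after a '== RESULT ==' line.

Traverse from the root:
N0 x:[11,49] y:[51/2,93/2] z:[27,93/2] -> hit [27,93/2], descend [6, 15]
  N6 x:[11,49] y:[51/2,67/2] z:[27,93/2] -> hit [27,67/2], descend [11, 16]
    N11 x:[18,36] y:[53/2,67/2] z:[27,69/2] -> hit [27,67/2], descend [7, 22]
      N7 x:[26,36] y:[29,67/2] z:[27,32] -> hit [29,32], descend [4, 20]
        N4 x:[26,36] y:[65/2,67/2] z:[29,32] -> miss, prune
        N20 x:[35,36] y:[29,61/2] z:[27,59/2] -> miss, prune
      N22 x:[18,29] y:[53/2,65/2] z:[55/2,69/2] -> hit [55/2,29], descend [19, 21]
        N19 x:[19,22] y:[27,59/2] z:[33,69/2] -> miss, prune
        N21 x:[18,29] y:[53/2,65/2] z:[55/2,59/2] -> hit [55/2,29] leaf, test {P0(miss), P11@t=57/2}
    N16 x:[11,49] y:[51/2,67/2] z:[37,93/2] -> miss, prune
  N15 x:[19,46] y:[67/2,93/2] z:[55/2,43] -> hit [67/2,43], descend [3, 13]
    N3 x:[38,46] y:[67/2,91/2] z:[55/2,83/2] -> hit [38,83/2], descend [10, 17]
      N10 x:[38,44] y:[79/2,83/2] z:[39,83/2] -> hit [79/2,83/2] leaf, test {P9@t=79/2}
      N17 x:[41,46] y:[67/2,91/2] z:[55/2,34] -> miss, prune
    N13 x:[19,33] y:[71/2,93/2] z:[57/2,43] -> miss, prune

15 AABB tests over nodes [0, 6, 11, 7, 4, 20, 22, 19, 21, 16, 15, 3, 10, 17, 13]; 2 leaves entered; closest P11.

== RESULT ==
[0, 6, 11, 7, 4, 20, 22, 19, 21, 16, 15, 3, 10, 17, 13]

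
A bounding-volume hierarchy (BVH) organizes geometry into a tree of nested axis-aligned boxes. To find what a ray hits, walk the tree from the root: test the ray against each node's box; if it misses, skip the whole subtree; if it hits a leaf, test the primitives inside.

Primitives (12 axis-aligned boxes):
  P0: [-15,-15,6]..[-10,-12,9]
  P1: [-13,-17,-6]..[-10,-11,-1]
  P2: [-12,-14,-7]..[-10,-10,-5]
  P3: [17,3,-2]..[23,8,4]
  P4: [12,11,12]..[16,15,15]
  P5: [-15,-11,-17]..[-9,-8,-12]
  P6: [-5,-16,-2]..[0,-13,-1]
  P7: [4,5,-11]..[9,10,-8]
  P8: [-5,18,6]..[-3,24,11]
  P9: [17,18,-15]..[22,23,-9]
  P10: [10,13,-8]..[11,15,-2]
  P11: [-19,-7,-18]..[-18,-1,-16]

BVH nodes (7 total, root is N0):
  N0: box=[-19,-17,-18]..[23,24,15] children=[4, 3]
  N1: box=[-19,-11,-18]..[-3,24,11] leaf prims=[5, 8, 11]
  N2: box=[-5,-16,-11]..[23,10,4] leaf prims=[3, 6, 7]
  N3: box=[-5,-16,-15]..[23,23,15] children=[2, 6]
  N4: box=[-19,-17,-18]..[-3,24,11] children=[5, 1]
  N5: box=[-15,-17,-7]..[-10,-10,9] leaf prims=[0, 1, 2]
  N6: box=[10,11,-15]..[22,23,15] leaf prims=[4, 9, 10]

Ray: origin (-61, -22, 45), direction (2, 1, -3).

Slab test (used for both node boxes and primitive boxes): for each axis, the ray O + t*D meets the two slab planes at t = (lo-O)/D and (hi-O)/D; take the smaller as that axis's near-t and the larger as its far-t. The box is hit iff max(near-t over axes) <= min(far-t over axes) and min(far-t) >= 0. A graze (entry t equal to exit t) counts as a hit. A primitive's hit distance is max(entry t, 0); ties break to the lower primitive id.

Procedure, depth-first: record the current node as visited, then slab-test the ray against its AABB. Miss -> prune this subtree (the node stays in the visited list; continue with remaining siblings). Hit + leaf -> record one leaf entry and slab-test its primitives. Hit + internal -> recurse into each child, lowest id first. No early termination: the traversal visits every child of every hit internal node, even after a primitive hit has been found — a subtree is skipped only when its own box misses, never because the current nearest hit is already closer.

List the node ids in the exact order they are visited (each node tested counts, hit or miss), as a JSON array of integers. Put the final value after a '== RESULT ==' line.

Trace the traversal:
N0 x:[21,42] y:[5,46] z:[10,21] -> hit [21,21], descend [3, 4]
  N3 x:[28,42] y:[6,45] z:[10,20] -> miss, prune
  N4 x:[21,29] y:[5,46] z:[34/3,21] -> hit [21,21], descend [1, 5]
    N1 x:[21,29] y:[11,46] z:[34/3,21] -> hit [21,21] leaf, test {P5(miss), P8(miss), P11@t=21}
    N5 x:[23,51/2] y:[5,12] z:[12,52/3] -> miss, prune

5 AABB tests over nodes [0, 3, 4, 1, 5]; 1 leaf entered; closest P11.

== RESULT ==
[0, 3, 4, 1, 5]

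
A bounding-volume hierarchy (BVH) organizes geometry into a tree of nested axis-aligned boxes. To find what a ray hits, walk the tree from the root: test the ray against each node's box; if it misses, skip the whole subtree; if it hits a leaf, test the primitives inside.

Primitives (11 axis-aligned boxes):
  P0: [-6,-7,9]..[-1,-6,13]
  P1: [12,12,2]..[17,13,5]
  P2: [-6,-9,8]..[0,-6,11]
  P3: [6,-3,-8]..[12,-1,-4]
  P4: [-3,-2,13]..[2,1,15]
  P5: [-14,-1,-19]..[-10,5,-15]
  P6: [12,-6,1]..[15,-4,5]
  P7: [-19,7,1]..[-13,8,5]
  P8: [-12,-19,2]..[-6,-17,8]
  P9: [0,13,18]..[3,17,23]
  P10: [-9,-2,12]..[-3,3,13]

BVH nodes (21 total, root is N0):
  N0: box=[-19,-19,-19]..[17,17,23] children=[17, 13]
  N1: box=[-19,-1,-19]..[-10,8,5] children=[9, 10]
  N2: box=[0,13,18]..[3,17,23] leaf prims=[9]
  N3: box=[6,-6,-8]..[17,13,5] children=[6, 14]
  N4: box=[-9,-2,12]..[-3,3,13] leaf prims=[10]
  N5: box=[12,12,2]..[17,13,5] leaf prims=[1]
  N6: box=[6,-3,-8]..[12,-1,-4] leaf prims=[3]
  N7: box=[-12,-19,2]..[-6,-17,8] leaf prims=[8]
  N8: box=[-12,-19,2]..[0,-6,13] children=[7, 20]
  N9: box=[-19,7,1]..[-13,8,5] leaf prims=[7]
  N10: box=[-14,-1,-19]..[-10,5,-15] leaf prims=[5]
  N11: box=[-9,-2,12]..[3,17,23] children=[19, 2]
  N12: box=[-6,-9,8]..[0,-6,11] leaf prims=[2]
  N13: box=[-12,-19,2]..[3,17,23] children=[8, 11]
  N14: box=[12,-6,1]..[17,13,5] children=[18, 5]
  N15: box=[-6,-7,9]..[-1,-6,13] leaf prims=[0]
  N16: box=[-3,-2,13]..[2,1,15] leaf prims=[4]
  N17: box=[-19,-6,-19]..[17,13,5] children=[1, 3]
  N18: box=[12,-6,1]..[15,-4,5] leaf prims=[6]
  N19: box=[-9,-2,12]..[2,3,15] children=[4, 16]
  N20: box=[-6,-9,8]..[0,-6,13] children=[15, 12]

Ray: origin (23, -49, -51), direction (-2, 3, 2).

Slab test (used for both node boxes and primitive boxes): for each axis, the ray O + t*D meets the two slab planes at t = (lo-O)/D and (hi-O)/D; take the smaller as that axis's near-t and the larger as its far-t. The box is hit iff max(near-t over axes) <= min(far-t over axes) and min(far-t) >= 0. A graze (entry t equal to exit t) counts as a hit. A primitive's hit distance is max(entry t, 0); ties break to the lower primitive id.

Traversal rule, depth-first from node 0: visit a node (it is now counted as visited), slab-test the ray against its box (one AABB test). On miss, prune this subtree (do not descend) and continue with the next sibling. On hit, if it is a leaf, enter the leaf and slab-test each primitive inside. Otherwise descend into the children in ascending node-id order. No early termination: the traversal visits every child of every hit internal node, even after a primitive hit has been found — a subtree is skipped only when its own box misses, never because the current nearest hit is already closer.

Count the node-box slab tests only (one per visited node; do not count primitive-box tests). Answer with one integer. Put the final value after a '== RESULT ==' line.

Trace the traversal:
N0 x:[3,21] y:[10,22] z:[16,37] -> hit [16,21], descend [13, 17]
  N13 x:[10,35/2] y:[10,22] z:[53/2,37] -> miss, prune
  N17 x:[3,21] y:[43/3,62/3] z:[16,28] -> hit [16,62/3], descend [1, 3]
    N1 x:[33/2,21] y:[16,19] z:[16,28] -> hit [33/2,19], descend [9, 10]
      N9 x:[18,21] y:[56/3,19] z:[26,28] -> miss, prune
      N10 x:[33/2,37/2] y:[16,18] z:[16,18] -> hit [33/2,18] leaf, test {P5@t=33/2}
    N3 x:[3,17/2] y:[43/3,62/3] z:[43/2,28] -> miss, prune

7 AABB tests over nodes [0, 13, 17, 1, 9, 10, 3]; 1 leaf entered; closest P5.

== RESULT ==
7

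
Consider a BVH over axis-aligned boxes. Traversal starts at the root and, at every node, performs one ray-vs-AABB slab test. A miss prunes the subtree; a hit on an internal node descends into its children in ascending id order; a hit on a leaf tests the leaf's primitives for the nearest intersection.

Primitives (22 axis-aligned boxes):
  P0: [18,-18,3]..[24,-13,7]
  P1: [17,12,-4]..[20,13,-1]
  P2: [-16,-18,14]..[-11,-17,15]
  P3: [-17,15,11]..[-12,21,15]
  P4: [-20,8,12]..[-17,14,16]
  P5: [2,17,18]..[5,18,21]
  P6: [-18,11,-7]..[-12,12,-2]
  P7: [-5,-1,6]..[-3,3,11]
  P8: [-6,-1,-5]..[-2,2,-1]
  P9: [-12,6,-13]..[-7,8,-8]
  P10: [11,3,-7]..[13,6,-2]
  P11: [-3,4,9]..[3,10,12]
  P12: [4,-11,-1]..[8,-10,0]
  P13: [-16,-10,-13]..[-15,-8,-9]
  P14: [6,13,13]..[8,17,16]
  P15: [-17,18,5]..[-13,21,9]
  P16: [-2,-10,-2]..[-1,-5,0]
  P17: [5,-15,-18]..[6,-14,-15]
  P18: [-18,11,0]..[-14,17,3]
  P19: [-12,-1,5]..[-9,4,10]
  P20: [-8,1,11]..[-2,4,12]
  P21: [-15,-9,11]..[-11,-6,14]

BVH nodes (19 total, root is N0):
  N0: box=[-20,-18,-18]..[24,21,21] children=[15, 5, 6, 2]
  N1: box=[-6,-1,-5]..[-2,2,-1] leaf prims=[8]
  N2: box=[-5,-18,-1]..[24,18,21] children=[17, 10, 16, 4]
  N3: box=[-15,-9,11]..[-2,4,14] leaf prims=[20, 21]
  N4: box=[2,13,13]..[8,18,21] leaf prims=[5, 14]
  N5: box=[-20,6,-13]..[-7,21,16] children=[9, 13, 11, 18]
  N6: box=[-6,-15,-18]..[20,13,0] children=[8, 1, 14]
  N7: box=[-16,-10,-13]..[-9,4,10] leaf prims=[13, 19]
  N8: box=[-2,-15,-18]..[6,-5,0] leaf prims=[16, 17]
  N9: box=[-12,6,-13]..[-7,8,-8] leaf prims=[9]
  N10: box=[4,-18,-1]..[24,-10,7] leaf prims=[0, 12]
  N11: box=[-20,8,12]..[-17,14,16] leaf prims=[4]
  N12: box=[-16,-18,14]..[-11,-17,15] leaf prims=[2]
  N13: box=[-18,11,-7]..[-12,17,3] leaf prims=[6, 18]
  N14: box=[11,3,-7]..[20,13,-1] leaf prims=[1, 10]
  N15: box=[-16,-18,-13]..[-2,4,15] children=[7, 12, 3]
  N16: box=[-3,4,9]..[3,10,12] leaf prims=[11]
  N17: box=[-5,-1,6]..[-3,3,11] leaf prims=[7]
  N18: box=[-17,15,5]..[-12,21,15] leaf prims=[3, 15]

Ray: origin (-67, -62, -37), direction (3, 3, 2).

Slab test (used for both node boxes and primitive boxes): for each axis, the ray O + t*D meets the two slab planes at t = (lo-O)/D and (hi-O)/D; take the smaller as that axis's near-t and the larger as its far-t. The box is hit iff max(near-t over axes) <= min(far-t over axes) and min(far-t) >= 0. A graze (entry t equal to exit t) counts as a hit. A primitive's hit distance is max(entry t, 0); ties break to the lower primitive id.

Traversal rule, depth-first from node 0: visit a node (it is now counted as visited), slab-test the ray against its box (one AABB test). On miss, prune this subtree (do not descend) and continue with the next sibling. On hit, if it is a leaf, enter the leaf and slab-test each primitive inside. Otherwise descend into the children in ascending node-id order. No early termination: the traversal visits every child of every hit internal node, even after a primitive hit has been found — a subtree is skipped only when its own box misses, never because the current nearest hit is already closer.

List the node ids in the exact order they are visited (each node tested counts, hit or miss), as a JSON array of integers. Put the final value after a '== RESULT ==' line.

Traverse from the root:
N0 x:[47/3,91/3] y:[44/3,83/3] z:[19/2,29] -> hit [47/3,83/3], descend [2, 5, 6, 15]
  N2 x:[62/3,91/3] y:[44/3,80/3] z:[18,29] -> hit [62/3,80/3], descend [4, 10, 16, 17]
    N4 x:[23,25] y:[25,80/3] z:[25,29] -> hit [25,25] leaf, test {P5(miss), P14@t=25}
    N10 x:[71/3,91/3] y:[44/3,52/3] z:[18,22] -> miss, prune
    N16 x:[64/3,70/3] y:[22,24] z:[23,49/2] -> hit [23,70/3] leaf, test {P11@t=23}
    N17 x:[62/3,64/3] y:[61/3,65/3] z:[43/2,24] -> miss, prune
  N5 x:[47/3,20] y:[68/3,83/3] z:[12,53/2] -> miss, prune
  N6 x:[61/3,29] y:[47/3,25] z:[19/2,37/2] -> miss, prune
  N15 x:[17,65/3] y:[44/3,22] z:[12,26] -> hit [17,65/3], descend [3, 7, 12]
    N3 x:[52/3,65/3] y:[53/3,22] z:[24,51/2] -> miss, prune
    N7 x:[17,58/3] y:[52/3,22] z:[12,47/2] -> hit [52/3,58/3] leaf, test {P13(miss), P19(miss)}
    N12 x:[17,56/3] y:[44/3,15] z:[51/2,26] -> miss, prune

Visited [0, 2, 4, 10, 16, 17, 5, 6, 15, 3, 7, 12]. Tests: 12 box, 3 leaf. Nearest: P11.

== RESULT ==
[0, 2, 4, 10, 16, 17, 5, 6, 15, 3, 7, 12]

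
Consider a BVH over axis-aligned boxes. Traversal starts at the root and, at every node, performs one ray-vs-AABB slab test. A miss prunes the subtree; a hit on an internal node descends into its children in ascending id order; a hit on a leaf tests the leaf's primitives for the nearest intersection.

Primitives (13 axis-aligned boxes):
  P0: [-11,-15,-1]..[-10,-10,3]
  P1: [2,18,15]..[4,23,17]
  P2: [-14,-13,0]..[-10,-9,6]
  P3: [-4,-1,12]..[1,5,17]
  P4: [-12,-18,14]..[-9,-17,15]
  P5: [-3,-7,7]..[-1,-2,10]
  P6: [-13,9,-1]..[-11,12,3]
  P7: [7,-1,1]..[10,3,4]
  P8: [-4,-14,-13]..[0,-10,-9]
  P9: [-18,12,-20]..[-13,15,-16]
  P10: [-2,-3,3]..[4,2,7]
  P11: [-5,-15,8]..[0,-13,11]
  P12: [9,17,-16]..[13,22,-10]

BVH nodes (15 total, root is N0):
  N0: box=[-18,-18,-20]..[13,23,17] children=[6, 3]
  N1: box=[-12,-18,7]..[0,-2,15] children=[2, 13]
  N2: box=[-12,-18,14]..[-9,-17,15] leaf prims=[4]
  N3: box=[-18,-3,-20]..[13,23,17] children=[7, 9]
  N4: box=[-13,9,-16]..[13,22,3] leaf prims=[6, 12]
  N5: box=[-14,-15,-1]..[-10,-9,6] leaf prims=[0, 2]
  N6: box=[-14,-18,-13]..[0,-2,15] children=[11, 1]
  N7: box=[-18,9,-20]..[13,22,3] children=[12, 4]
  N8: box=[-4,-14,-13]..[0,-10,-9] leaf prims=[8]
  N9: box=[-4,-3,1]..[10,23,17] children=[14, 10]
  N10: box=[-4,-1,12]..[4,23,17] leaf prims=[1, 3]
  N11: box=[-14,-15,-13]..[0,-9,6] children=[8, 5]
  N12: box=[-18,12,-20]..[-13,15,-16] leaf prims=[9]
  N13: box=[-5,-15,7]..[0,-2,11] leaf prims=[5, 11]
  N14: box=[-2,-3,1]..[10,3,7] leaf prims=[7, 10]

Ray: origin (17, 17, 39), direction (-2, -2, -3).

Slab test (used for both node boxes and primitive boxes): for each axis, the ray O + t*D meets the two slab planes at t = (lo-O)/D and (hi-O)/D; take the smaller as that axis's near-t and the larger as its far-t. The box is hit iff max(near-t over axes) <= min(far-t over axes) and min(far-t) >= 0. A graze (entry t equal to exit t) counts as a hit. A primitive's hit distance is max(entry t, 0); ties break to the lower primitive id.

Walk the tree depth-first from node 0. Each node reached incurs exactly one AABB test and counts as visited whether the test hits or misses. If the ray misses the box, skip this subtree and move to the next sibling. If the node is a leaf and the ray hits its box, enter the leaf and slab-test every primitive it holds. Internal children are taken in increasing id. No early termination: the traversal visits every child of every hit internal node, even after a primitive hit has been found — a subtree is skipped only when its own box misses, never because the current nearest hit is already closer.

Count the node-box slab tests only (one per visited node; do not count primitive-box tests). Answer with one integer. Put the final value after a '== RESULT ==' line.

Traverse from the root:
N0 x:[2,35/2] y:[-3,35/2] z:[22/3,59/3] -> hit [22/3,35/2], descend [3, 6]
  N3 x:[2,35/2] y:[-3,10] z:[22/3,59/3] -> hit [22/3,10], descend [7, 9]
    N7 x:[2,35/2] y:[-5/2,4] z:[12,59/3] -> miss, prune
    N9 x:[7/2,21/2] y:[-3,10] z:[22/3,38/3] -> hit [22/3,10], descend [10, 14]
      N10 x:[13/2,21/2] y:[-3,9] z:[22/3,9] -> hit [22/3,9] leaf, test {P1(miss), P3@t=8}
      N14 x:[7/2,19/2] y:[7,10] z:[32/3,38/3] -> miss, prune
  N6 x:[17/2,31/2] y:[19/2,35/2] z:[8,52/3] -> hit [19/2,31/2], descend [1, 11]
    N1 x:[17/2,29/2] y:[19/2,35/2] z:[8,32/3] -> hit [19/2,32/3], descend [2, 13]
      N2 x:[13,29/2] y:[17,35/2] z:[8,25/3] -> miss, prune
      N13 x:[17/2,11] y:[19/2,16] z:[28/3,32/3] -> hit [19/2,32/3] leaf, test {P5@t=29/3, P11(miss)}
    N11 x:[17/2,31/2] y:[13,16] z:[11,52/3] -> hit [13,31/2], descend [5, 8]
      N5 x:[27/2,31/2] y:[13,16] z:[11,40/3] -> miss, prune
      N8 x:[17/2,21/2] y:[27/2,31/2] z:[16,52/3] -> miss, prune

Summary -> nodes [0, 3, 7, 9, 10, 14, 6, 1, 2, 13, 11, 5, 8]; box-tests=13; leaf-entries=2; first=P3

== RESULT ==
13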